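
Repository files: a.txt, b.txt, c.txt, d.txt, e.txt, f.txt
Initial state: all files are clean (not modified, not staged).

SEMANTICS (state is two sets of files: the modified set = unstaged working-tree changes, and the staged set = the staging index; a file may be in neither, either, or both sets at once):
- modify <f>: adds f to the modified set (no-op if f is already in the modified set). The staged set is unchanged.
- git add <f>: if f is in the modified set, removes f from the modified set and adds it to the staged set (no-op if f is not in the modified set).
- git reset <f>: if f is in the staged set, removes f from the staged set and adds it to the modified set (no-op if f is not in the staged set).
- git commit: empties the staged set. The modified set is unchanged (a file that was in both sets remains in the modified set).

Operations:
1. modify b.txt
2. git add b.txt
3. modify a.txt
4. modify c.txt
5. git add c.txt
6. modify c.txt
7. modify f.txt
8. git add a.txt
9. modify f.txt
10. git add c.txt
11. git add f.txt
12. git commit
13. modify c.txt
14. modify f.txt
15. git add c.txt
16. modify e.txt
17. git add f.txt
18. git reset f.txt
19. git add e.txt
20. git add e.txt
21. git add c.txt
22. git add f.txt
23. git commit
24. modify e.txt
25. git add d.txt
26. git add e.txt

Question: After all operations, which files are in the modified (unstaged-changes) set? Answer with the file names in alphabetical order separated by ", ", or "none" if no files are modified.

After op 1 (modify b.txt): modified={b.txt} staged={none}
After op 2 (git add b.txt): modified={none} staged={b.txt}
After op 3 (modify a.txt): modified={a.txt} staged={b.txt}
After op 4 (modify c.txt): modified={a.txt, c.txt} staged={b.txt}
After op 5 (git add c.txt): modified={a.txt} staged={b.txt, c.txt}
After op 6 (modify c.txt): modified={a.txt, c.txt} staged={b.txt, c.txt}
After op 7 (modify f.txt): modified={a.txt, c.txt, f.txt} staged={b.txt, c.txt}
After op 8 (git add a.txt): modified={c.txt, f.txt} staged={a.txt, b.txt, c.txt}
After op 9 (modify f.txt): modified={c.txt, f.txt} staged={a.txt, b.txt, c.txt}
After op 10 (git add c.txt): modified={f.txt} staged={a.txt, b.txt, c.txt}
After op 11 (git add f.txt): modified={none} staged={a.txt, b.txt, c.txt, f.txt}
After op 12 (git commit): modified={none} staged={none}
After op 13 (modify c.txt): modified={c.txt} staged={none}
After op 14 (modify f.txt): modified={c.txt, f.txt} staged={none}
After op 15 (git add c.txt): modified={f.txt} staged={c.txt}
After op 16 (modify e.txt): modified={e.txt, f.txt} staged={c.txt}
After op 17 (git add f.txt): modified={e.txt} staged={c.txt, f.txt}
After op 18 (git reset f.txt): modified={e.txt, f.txt} staged={c.txt}
After op 19 (git add e.txt): modified={f.txt} staged={c.txt, e.txt}
After op 20 (git add e.txt): modified={f.txt} staged={c.txt, e.txt}
After op 21 (git add c.txt): modified={f.txt} staged={c.txt, e.txt}
After op 22 (git add f.txt): modified={none} staged={c.txt, e.txt, f.txt}
After op 23 (git commit): modified={none} staged={none}
After op 24 (modify e.txt): modified={e.txt} staged={none}
After op 25 (git add d.txt): modified={e.txt} staged={none}
After op 26 (git add e.txt): modified={none} staged={e.txt}

Answer: none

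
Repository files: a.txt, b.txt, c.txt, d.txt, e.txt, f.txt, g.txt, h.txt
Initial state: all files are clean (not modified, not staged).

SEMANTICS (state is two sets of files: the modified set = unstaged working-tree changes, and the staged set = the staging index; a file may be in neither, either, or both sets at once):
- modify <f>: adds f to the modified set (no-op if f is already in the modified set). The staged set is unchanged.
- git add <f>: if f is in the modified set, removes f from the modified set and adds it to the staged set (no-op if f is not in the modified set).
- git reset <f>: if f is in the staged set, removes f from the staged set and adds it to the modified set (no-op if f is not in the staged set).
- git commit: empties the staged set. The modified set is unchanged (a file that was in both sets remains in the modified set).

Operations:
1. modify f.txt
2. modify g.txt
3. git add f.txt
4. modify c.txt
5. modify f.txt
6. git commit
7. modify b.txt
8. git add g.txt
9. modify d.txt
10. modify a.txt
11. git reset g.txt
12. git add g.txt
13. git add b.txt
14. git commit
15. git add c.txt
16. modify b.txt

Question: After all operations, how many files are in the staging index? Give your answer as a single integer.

Answer: 1

Derivation:
After op 1 (modify f.txt): modified={f.txt} staged={none}
After op 2 (modify g.txt): modified={f.txt, g.txt} staged={none}
After op 3 (git add f.txt): modified={g.txt} staged={f.txt}
After op 4 (modify c.txt): modified={c.txt, g.txt} staged={f.txt}
After op 5 (modify f.txt): modified={c.txt, f.txt, g.txt} staged={f.txt}
After op 6 (git commit): modified={c.txt, f.txt, g.txt} staged={none}
After op 7 (modify b.txt): modified={b.txt, c.txt, f.txt, g.txt} staged={none}
After op 8 (git add g.txt): modified={b.txt, c.txt, f.txt} staged={g.txt}
After op 9 (modify d.txt): modified={b.txt, c.txt, d.txt, f.txt} staged={g.txt}
After op 10 (modify a.txt): modified={a.txt, b.txt, c.txt, d.txt, f.txt} staged={g.txt}
After op 11 (git reset g.txt): modified={a.txt, b.txt, c.txt, d.txt, f.txt, g.txt} staged={none}
After op 12 (git add g.txt): modified={a.txt, b.txt, c.txt, d.txt, f.txt} staged={g.txt}
After op 13 (git add b.txt): modified={a.txt, c.txt, d.txt, f.txt} staged={b.txt, g.txt}
After op 14 (git commit): modified={a.txt, c.txt, d.txt, f.txt} staged={none}
After op 15 (git add c.txt): modified={a.txt, d.txt, f.txt} staged={c.txt}
After op 16 (modify b.txt): modified={a.txt, b.txt, d.txt, f.txt} staged={c.txt}
Final staged set: {c.txt} -> count=1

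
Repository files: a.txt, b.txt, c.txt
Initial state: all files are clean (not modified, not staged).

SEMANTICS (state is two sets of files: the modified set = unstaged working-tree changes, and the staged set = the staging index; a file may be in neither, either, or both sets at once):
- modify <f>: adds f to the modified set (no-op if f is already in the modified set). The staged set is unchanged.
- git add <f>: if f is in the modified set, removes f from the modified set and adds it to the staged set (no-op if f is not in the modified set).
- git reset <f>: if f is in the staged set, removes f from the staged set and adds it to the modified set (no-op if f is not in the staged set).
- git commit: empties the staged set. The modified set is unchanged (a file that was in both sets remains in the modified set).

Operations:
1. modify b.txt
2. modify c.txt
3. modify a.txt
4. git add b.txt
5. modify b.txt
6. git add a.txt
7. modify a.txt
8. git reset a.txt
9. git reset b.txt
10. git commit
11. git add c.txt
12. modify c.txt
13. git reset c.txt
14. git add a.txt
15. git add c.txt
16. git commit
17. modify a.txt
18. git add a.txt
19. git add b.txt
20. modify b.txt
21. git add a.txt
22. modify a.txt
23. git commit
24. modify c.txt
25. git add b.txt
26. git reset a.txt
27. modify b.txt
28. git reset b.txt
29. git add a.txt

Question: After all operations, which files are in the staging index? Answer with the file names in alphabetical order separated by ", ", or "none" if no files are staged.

Answer: a.txt

Derivation:
After op 1 (modify b.txt): modified={b.txt} staged={none}
After op 2 (modify c.txt): modified={b.txt, c.txt} staged={none}
After op 3 (modify a.txt): modified={a.txt, b.txt, c.txt} staged={none}
After op 4 (git add b.txt): modified={a.txt, c.txt} staged={b.txt}
After op 5 (modify b.txt): modified={a.txt, b.txt, c.txt} staged={b.txt}
After op 6 (git add a.txt): modified={b.txt, c.txt} staged={a.txt, b.txt}
After op 7 (modify a.txt): modified={a.txt, b.txt, c.txt} staged={a.txt, b.txt}
After op 8 (git reset a.txt): modified={a.txt, b.txt, c.txt} staged={b.txt}
After op 9 (git reset b.txt): modified={a.txt, b.txt, c.txt} staged={none}
After op 10 (git commit): modified={a.txt, b.txt, c.txt} staged={none}
After op 11 (git add c.txt): modified={a.txt, b.txt} staged={c.txt}
After op 12 (modify c.txt): modified={a.txt, b.txt, c.txt} staged={c.txt}
After op 13 (git reset c.txt): modified={a.txt, b.txt, c.txt} staged={none}
After op 14 (git add a.txt): modified={b.txt, c.txt} staged={a.txt}
After op 15 (git add c.txt): modified={b.txt} staged={a.txt, c.txt}
After op 16 (git commit): modified={b.txt} staged={none}
After op 17 (modify a.txt): modified={a.txt, b.txt} staged={none}
After op 18 (git add a.txt): modified={b.txt} staged={a.txt}
After op 19 (git add b.txt): modified={none} staged={a.txt, b.txt}
After op 20 (modify b.txt): modified={b.txt} staged={a.txt, b.txt}
After op 21 (git add a.txt): modified={b.txt} staged={a.txt, b.txt}
After op 22 (modify a.txt): modified={a.txt, b.txt} staged={a.txt, b.txt}
After op 23 (git commit): modified={a.txt, b.txt} staged={none}
After op 24 (modify c.txt): modified={a.txt, b.txt, c.txt} staged={none}
After op 25 (git add b.txt): modified={a.txt, c.txt} staged={b.txt}
After op 26 (git reset a.txt): modified={a.txt, c.txt} staged={b.txt}
After op 27 (modify b.txt): modified={a.txt, b.txt, c.txt} staged={b.txt}
After op 28 (git reset b.txt): modified={a.txt, b.txt, c.txt} staged={none}
After op 29 (git add a.txt): modified={b.txt, c.txt} staged={a.txt}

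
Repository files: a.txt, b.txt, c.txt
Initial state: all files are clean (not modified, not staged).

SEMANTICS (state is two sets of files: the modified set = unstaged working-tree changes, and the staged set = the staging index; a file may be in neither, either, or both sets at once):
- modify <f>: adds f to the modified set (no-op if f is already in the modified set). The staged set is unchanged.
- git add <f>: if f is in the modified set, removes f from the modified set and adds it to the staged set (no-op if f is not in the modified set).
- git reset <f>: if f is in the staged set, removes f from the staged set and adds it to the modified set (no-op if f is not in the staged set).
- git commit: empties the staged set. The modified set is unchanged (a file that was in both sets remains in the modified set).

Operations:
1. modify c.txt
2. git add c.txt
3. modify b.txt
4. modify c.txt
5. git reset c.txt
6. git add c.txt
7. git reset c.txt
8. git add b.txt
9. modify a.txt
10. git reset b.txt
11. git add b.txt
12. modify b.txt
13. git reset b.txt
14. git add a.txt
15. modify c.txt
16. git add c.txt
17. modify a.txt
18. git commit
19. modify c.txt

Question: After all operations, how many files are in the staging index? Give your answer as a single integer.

After op 1 (modify c.txt): modified={c.txt} staged={none}
After op 2 (git add c.txt): modified={none} staged={c.txt}
After op 3 (modify b.txt): modified={b.txt} staged={c.txt}
After op 4 (modify c.txt): modified={b.txt, c.txt} staged={c.txt}
After op 5 (git reset c.txt): modified={b.txt, c.txt} staged={none}
After op 6 (git add c.txt): modified={b.txt} staged={c.txt}
After op 7 (git reset c.txt): modified={b.txt, c.txt} staged={none}
After op 8 (git add b.txt): modified={c.txt} staged={b.txt}
After op 9 (modify a.txt): modified={a.txt, c.txt} staged={b.txt}
After op 10 (git reset b.txt): modified={a.txt, b.txt, c.txt} staged={none}
After op 11 (git add b.txt): modified={a.txt, c.txt} staged={b.txt}
After op 12 (modify b.txt): modified={a.txt, b.txt, c.txt} staged={b.txt}
After op 13 (git reset b.txt): modified={a.txt, b.txt, c.txt} staged={none}
After op 14 (git add a.txt): modified={b.txt, c.txt} staged={a.txt}
After op 15 (modify c.txt): modified={b.txt, c.txt} staged={a.txt}
After op 16 (git add c.txt): modified={b.txt} staged={a.txt, c.txt}
After op 17 (modify a.txt): modified={a.txt, b.txt} staged={a.txt, c.txt}
After op 18 (git commit): modified={a.txt, b.txt} staged={none}
After op 19 (modify c.txt): modified={a.txt, b.txt, c.txt} staged={none}
Final staged set: {none} -> count=0

Answer: 0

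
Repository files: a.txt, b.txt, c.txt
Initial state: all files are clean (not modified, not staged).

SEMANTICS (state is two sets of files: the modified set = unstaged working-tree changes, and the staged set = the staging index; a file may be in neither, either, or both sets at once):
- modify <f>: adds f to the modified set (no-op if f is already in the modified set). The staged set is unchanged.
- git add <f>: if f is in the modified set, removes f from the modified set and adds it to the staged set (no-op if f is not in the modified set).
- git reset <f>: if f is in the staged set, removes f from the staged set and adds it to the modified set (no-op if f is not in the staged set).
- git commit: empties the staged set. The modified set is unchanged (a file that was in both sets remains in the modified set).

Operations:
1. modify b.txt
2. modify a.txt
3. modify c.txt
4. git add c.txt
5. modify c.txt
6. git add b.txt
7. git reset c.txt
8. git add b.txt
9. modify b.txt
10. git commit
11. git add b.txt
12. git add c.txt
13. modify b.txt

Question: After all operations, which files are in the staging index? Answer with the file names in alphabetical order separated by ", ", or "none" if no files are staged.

Answer: b.txt, c.txt

Derivation:
After op 1 (modify b.txt): modified={b.txt} staged={none}
After op 2 (modify a.txt): modified={a.txt, b.txt} staged={none}
After op 3 (modify c.txt): modified={a.txt, b.txt, c.txt} staged={none}
After op 4 (git add c.txt): modified={a.txt, b.txt} staged={c.txt}
After op 5 (modify c.txt): modified={a.txt, b.txt, c.txt} staged={c.txt}
After op 6 (git add b.txt): modified={a.txt, c.txt} staged={b.txt, c.txt}
After op 7 (git reset c.txt): modified={a.txt, c.txt} staged={b.txt}
After op 8 (git add b.txt): modified={a.txt, c.txt} staged={b.txt}
After op 9 (modify b.txt): modified={a.txt, b.txt, c.txt} staged={b.txt}
After op 10 (git commit): modified={a.txt, b.txt, c.txt} staged={none}
After op 11 (git add b.txt): modified={a.txt, c.txt} staged={b.txt}
After op 12 (git add c.txt): modified={a.txt} staged={b.txt, c.txt}
After op 13 (modify b.txt): modified={a.txt, b.txt} staged={b.txt, c.txt}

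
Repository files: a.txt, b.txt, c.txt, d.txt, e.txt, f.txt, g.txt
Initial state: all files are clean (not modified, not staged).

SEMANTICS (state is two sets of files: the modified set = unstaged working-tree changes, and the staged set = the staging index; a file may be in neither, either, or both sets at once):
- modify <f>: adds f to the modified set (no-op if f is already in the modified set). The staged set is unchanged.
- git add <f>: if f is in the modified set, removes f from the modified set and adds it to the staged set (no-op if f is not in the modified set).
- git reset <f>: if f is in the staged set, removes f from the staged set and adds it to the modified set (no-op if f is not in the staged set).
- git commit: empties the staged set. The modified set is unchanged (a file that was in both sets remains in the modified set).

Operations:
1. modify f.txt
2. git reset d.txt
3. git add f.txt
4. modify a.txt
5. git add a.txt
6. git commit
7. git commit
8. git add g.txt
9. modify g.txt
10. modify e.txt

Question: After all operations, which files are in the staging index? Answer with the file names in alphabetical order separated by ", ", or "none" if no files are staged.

Answer: none

Derivation:
After op 1 (modify f.txt): modified={f.txt} staged={none}
After op 2 (git reset d.txt): modified={f.txt} staged={none}
After op 3 (git add f.txt): modified={none} staged={f.txt}
After op 4 (modify a.txt): modified={a.txt} staged={f.txt}
After op 5 (git add a.txt): modified={none} staged={a.txt, f.txt}
After op 6 (git commit): modified={none} staged={none}
After op 7 (git commit): modified={none} staged={none}
After op 8 (git add g.txt): modified={none} staged={none}
After op 9 (modify g.txt): modified={g.txt} staged={none}
After op 10 (modify e.txt): modified={e.txt, g.txt} staged={none}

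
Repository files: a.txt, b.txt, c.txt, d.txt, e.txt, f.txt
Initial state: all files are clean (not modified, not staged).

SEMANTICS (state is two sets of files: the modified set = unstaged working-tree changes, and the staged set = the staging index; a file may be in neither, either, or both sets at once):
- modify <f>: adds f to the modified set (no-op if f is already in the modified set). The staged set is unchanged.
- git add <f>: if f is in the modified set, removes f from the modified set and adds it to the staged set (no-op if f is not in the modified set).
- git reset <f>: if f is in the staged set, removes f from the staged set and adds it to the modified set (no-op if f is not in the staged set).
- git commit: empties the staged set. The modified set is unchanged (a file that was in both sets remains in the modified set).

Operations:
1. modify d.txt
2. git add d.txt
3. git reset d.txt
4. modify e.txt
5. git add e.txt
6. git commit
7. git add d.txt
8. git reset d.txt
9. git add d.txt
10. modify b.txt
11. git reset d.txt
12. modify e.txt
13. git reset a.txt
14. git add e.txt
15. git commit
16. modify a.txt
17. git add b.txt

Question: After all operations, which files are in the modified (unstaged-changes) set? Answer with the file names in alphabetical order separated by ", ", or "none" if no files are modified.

Answer: a.txt, d.txt

Derivation:
After op 1 (modify d.txt): modified={d.txt} staged={none}
After op 2 (git add d.txt): modified={none} staged={d.txt}
After op 3 (git reset d.txt): modified={d.txt} staged={none}
After op 4 (modify e.txt): modified={d.txt, e.txt} staged={none}
After op 5 (git add e.txt): modified={d.txt} staged={e.txt}
After op 6 (git commit): modified={d.txt} staged={none}
After op 7 (git add d.txt): modified={none} staged={d.txt}
After op 8 (git reset d.txt): modified={d.txt} staged={none}
After op 9 (git add d.txt): modified={none} staged={d.txt}
After op 10 (modify b.txt): modified={b.txt} staged={d.txt}
After op 11 (git reset d.txt): modified={b.txt, d.txt} staged={none}
After op 12 (modify e.txt): modified={b.txt, d.txt, e.txt} staged={none}
After op 13 (git reset a.txt): modified={b.txt, d.txt, e.txt} staged={none}
After op 14 (git add e.txt): modified={b.txt, d.txt} staged={e.txt}
After op 15 (git commit): modified={b.txt, d.txt} staged={none}
After op 16 (modify a.txt): modified={a.txt, b.txt, d.txt} staged={none}
After op 17 (git add b.txt): modified={a.txt, d.txt} staged={b.txt}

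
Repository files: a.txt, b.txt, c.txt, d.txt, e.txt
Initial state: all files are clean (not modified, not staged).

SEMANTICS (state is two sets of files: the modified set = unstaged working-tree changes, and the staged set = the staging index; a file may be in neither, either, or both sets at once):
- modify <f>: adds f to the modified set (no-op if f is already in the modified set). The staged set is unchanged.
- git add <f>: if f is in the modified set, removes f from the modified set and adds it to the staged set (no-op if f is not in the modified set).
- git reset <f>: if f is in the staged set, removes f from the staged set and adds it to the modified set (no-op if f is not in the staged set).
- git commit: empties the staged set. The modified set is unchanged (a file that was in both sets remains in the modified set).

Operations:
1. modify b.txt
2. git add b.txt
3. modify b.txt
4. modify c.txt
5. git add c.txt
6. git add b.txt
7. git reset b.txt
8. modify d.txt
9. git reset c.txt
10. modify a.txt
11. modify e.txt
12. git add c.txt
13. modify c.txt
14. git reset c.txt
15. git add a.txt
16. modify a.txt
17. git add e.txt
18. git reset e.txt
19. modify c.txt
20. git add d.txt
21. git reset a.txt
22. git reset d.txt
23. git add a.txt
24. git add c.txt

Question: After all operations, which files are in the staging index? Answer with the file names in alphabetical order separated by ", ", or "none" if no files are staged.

Answer: a.txt, c.txt

Derivation:
After op 1 (modify b.txt): modified={b.txt} staged={none}
After op 2 (git add b.txt): modified={none} staged={b.txt}
After op 3 (modify b.txt): modified={b.txt} staged={b.txt}
After op 4 (modify c.txt): modified={b.txt, c.txt} staged={b.txt}
After op 5 (git add c.txt): modified={b.txt} staged={b.txt, c.txt}
After op 6 (git add b.txt): modified={none} staged={b.txt, c.txt}
After op 7 (git reset b.txt): modified={b.txt} staged={c.txt}
After op 8 (modify d.txt): modified={b.txt, d.txt} staged={c.txt}
After op 9 (git reset c.txt): modified={b.txt, c.txt, d.txt} staged={none}
After op 10 (modify a.txt): modified={a.txt, b.txt, c.txt, d.txt} staged={none}
After op 11 (modify e.txt): modified={a.txt, b.txt, c.txt, d.txt, e.txt} staged={none}
After op 12 (git add c.txt): modified={a.txt, b.txt, d.txt, e.txt} staged={c.txt}
After op 13 (modify c.txt): modified={a.txt, b.txt, c.txt, d.txt, e.txt} staged={c.txt}
After op 14 (git reset c.txt): modified={a.txt, b.txt, c.txt, d.txt, e.txt} staged={none}
After op 15 (git add a.txt): modified={b.txt, c.txt, d.txt, e.txt} staged={a.txt}
After op 16 (modify a.txt): modified={a.txt, b.txt, c.txt, d.txt, e.txt} staged={a.txt}
After op 17 (git add e.txt): modified={a.txt, b.txt, c.txt, d.txt} staged={a.txt, e.txt}
After op 18 (git reset e.txt): modified={a.txt, b.txt, c.txt, d.txt, e.txt} staged={a.txt}
After op 19 (modify c.txt): modified={a.txt, b.txt, c.txt, d.txt, e.txt} staged={a.txt}
After op 20 (git add d.txt): modified={a.txt, b.txt, c.txt, e.txt} staged={a.txt, d.txt}
After op 21 (git reset a.txt): modified={a.txt, b.txt, c.txt, e.txt} staged={d.txt}
After op 22 (git reset d.txt): modified={a.txt, b.txt, c.txt, d.txt, e.txt} staged={none}
After op 23 (git add a.txt): modified={b.txt, c.txt, d.txt, e.txt} staged={a.txt}
After op 24 (git add c.txt): modified={b.txt, d.txt, e.txt} staged={a.txt, c.txt}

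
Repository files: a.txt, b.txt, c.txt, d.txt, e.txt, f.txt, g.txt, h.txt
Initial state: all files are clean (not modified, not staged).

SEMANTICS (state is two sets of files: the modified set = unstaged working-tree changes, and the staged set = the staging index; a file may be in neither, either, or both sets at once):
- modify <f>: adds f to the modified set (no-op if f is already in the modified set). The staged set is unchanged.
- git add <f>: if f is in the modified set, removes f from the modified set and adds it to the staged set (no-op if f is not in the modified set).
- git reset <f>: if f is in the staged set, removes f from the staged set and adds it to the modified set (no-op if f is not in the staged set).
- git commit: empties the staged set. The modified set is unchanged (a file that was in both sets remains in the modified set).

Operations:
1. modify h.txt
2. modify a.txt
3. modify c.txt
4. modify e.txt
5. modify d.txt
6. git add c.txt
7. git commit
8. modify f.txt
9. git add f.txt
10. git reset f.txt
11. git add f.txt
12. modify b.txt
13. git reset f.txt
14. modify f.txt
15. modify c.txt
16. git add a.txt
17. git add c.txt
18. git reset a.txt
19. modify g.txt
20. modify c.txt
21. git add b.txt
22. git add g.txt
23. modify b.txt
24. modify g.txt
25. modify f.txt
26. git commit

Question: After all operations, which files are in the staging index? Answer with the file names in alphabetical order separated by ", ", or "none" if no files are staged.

After op 1 (modify h.txt): modified={h.txt} staged={none}
After op 2 (modify a.txt): modified={a.txt, h.txt} staged={none}
After op 3 (modify c.txt): modified={a.txt, c.txt, h.txt} staged={none}
After op 4 (modify e.txt): modified={a.txt, c.txt, e.txt, h.txt} staged={none}
After op 5 (modify d.txt): modified={a.txt, c.txt, d.txt, e.txt, h.txt} staged={none}
After op 6 (git add c.txt): modified={a.txt, d.txt, e.txt, h.txt} staged={c.txt}
After op 7 (git commit): modified={a.txt, d.txt, e.txt, h.txt} staged={none}
After op 8 (modify f.txt): modified={a.txt, d.txt, e.txt, f.txt, h.txt} staged={none}
After op 9 (git add f.txt): modified={a.txt, d.txt, e.txt, h.txt} staged={f.txt}
After op 10 (git reset f.txt): modified={a.txt, d.txt, e.txt, f.txt, h.txt} staged={none}
After op 11 (git add f.txt): modified={a.txt, d.txt, e.txt, h.txt} staged={f.txt}
After op 12 (modify b.txt): modified={a.txt, b.txt, d.txt, e.txt, h.txt} staged={f.txt}
After op 13 (git reset f.txt): modified={a.txt, b.txt, d.txt, e.txt, f.txt, h.txt} staged={none}
After op 14 (modify f.txt): modified={a.txt, b.txt, d.txt, e.txt, f.txt, h.txt} staged={none}
After op 15 (modify c.txt): modified={a.txt, b.txt, c.txt, d.txt, e.txt, f.txt, h.txt} staged={none}
After op 16 (git add a.txt): modified={b.txt, c.txt, d.txt, e.txt, f.txt, h.txt} staged={a.txt}
After op 17 (git add c.txt): modified={b.txt, d.txt, e.txt, f.txt, h.txt} staged={a.txt, c.txt}
After op 18 (git reset a.txt): modified={a.txt, b.txt, d.txt, e.txt, f.txt, h.txt} staged={c.txt}
After op 19 (modify g.txt): modified={a.txt, b.txt, d.txt, e.txt, f.txt, g.txt, h.txt} staged={c.txt}
After op 20 (modify c.txt): modified={a.txt, b.txt, c.txt, d.txt, e.txt, f.txt, g.txt, h.txt} staged={c.txt}
After op 21 (git add b.txt): modified={a.txt, c.txt, d.txt, e.txt, f.txt, g.txt, h.txt} staged={b.txt, c.txt}
After op 22 (git add g.txt): modified={a.txt, c.txt, d.txt, e.txt, f.txt, h.txt} staged={b.txt, c.txt, g.txt}
After op 23 (modify b.txt): modified={a.txt, b.txt, c.txt, d.txt, e.txt, f.txt, h.txt} staged={b.txt, c.txt, g.txt}
After op 24 (modify g.txt): modified={a.txt, b.txt, c.txt, d.txt, e.txt, f.txt, g.txt, h.txt} staged={b.txt, c.txt, g.txt}
After op 25 (modify f.txt): modified={a.txt, b.txt, c.txt, d.txt, e.txt, f.txt, g.txt, h.txt} staged={b.txt, c.txt, g.txt}
After op 26 (git commit): modified={a.txt, b.txt, c.txt, d.txt, e.txt, f.txt, g.txt, h.txt} staged={none}

Answer: none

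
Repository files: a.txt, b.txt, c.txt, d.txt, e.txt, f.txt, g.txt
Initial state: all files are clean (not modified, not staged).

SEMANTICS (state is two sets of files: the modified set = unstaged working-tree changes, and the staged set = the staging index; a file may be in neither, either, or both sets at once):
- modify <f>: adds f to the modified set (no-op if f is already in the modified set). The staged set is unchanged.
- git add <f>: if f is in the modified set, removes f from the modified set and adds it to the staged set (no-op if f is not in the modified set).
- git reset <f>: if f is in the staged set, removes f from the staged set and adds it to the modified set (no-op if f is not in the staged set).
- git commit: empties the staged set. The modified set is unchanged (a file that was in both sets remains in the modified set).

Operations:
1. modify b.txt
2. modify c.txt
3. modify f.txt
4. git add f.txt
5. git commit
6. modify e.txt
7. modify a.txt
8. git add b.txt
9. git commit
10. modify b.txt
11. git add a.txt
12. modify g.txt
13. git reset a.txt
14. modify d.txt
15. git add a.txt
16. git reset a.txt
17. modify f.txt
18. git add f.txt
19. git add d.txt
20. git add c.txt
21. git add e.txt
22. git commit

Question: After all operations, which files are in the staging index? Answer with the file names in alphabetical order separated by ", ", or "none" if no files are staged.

Answer: none

Derivation:
After op 1 (modify b.txt): modified={b.txt} staged={none}
After op 2 (modify c.txt): modified={b.txt, c.txt} staged={none}
After op 3 (modify f.txt): modified={b.txt, c.txt, f.txt} staged={none}
After op 4 (git add f.txt): modified={b.txt, c.txt} staged={f.txt}
After op 5 (git commit): modified={b.txt, c.txt} staged={none}
After op 6 (modify e.txt): modified={b.txt, c.txt, e.txt} staged={none}
After op 7 (modify a.txt): modified={a.txt, b.txt, c.txt, e.txt} staged={none}
After op 8 (git add b.txt): modified={a.txt, c.txt, e.txt} staged={b.txt}
After op 9 (git commit): modified={a.txt, c.txt, e.txt} staged={none}
After op 10 (modify b.txt): modified={a.txt, b.txt, c.txt, e.txt} staged={none}
After op 11 (git add a.txt): modified={b.txt, c.txt, e.txt} staged={a.txt}
After op 12 (modify g.txt): modified={b.txt, c.txt, e.txt, g.txt} staged={a.txt}
After op 13 (git reset a.txt): modified={a.txt, b.txt, c.txt, e.txt, g.txt} staged={none}
After op 14 (modify d.txt): modified={a.txt, b.txt, c.txt, d.txt, e.txt, g.txt} staged={none}
After op 15 (git add a.txt): modified={b.txt, c.txt, d.txt, e.txt, g.txt} staged={a.txt}
After op 16 (git reset a.txt): modified={a.txt, b.txt, c.txt, d.txt, e.txt, g.txt} staged={none}
After op 17 (modify f.txt): modified={a.txt, b.txt, c.txt, d.txt, e.txt, f.txt, g.txt} staged={none}
After op 18 (git add f.txt): modified={a.txt, b.txt, c.txt, d.txt, e.txt, g.txt} staged={f.txt}
After op 19 (git add d.txt): modified={a.txt, b.txt, c.txt, e.txt, g.txt} staged={d.txt, f.txt}
After op 20 (git add c.txt): modified={a.txt, b.txt, e.txt, g.txt} staged={c.txt, d.txt, f.txt}
After op 21 (git add e.txt): modified={a.txt, b.txt, g.txt} staged={c.txt, d.txt, e.txt, f.txt}
After op 22 (git commit): modified={a.txt, b.txt, g.txt} staged={none}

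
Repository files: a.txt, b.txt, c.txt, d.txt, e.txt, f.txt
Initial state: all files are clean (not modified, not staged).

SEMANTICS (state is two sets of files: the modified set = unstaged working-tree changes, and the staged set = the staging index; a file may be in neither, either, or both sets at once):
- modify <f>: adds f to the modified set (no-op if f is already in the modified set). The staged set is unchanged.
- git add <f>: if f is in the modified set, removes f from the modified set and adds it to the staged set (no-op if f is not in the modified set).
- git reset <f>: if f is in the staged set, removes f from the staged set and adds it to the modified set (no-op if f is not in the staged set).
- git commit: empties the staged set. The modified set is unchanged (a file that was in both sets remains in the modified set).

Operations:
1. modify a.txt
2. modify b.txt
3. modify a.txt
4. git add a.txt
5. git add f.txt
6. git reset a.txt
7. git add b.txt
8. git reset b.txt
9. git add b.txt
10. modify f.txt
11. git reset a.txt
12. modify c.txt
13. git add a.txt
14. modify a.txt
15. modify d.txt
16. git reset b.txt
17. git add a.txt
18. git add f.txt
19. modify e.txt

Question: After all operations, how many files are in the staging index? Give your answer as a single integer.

After op 1 (modify a.txt): modified={a.txt} staged={none}
After op 2 (modify b.txt): modified={a.txt, b.txt} staged={none}
After op 3 (modify a.txt): modified={a.txt, b.txt} staged={none}
After op 4 (git add a.txt): modified={b.txt} staged={a.txt}
After op 5 (git add f.txt): modified={b.txt} staged={a.txt}
After op 6 (git reset a.txt): modified={a.txt, b.txt} staged={none}
After op 7 (git add b.txt): modified={a.txt} staged={b.txt}
After op 8 (git reset b.txt): modified={a.txt, b.txt} staged={none}
After op 9 (git add b.txt): modified={a.txt} staged={b.txt}
After op 10 (modify f.txt): modified={a.txt, f.txt} staged={b.txt}
After op 11 (git reset a.txt): modified={a.txt, f.txt} staged={b.txt}
After op 12 (modify c.txt): modified={a.txt, c.txt, f.txt} staged={b.txt}
After op 13 (git add a.txt): modified={c.txt, f.txt} staged={a.txt, b.txt}
After op 14 (modify a.txt): modified={a.txt, c.txt, f.txt} staged={a.txt, b.txt}
After op 15 (modify d.txt): modified={a.txt, c.txt, d.txt, f.txt} staged={a.txt, b.txt}
After op 16 (git reset b.txt): modified={a.txt, b.txt, c.txt, d.txt, f.txt} staged={a.txt}
After op 17 (git add a.txt): modified={b.txt, c.txt, d.txt, f.txt} staged={a.txt}
After op 18 (git add f.txt): modified={b.txt, c.txt, d.txt} staged={a.txt, f.txt}
After op 19 (modify e.txt): modified={b.txt, c.txt, d.txt, e.txt} staged={a.txt, f.txt}
Final staged set: {a.txt, f.txt} -> count=2

Answer: 2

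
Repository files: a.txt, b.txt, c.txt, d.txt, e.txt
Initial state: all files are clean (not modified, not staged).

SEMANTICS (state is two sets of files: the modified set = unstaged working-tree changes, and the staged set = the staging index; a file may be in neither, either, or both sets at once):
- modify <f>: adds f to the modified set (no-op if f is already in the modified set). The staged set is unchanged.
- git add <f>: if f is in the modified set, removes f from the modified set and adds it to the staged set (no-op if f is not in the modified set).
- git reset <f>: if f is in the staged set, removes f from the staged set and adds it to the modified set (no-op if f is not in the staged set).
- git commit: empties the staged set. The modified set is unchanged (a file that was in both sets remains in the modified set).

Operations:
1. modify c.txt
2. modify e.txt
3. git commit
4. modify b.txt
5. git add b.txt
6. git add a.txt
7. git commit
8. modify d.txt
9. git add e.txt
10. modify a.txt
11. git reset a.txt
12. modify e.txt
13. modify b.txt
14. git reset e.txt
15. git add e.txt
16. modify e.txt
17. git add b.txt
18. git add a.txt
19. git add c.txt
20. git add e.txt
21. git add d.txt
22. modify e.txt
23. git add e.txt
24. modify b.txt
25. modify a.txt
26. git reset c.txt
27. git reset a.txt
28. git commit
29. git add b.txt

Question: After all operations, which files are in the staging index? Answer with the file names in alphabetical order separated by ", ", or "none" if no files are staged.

Answer: b.txt

Derivation:
After op 1 (modify c.txt): modified={c.txt} staged={none}
After op 2 (modify e.txt): modified={c.txt, e.txt} staged={none}
After op 3 (git commit): modified={c.txt, e.txt} staged={none}
After op 4 (modify b.txt): modified={b.txt, c.txt, e.txt} staged={none}
After op 5 (git add b.txt): modified={c.txt, e.txt} staged={b.txt}
After op 6 (git add a.txt): modified={c.txt, e.txt} staged={b.txt}
After op 7 (git commit): modified={c.txt, e.txt} staged={none}
After op 8 (modify d.txt): modified={c.txt, d.txt, e.txt} staged={none}
After op 9 (git add e.txt): modified={c.txt, d.txt} staged={e.txt}
After op 10 (modify a.txt): modified={a.txt, c.txt, d.txt} staged={e.txt}
After op 11 (git reset a.txt): modified={a.txt, c.txt, d.txt} staged={e.txt}
After op 12 (modify e.txt): modified={a.txt, c.txt, d.txt, e.txt} staged={e.txt}
After op 13 (modify b.txt): modified={a.txt, b.txt, c.txt, d.txt, e.txt} staged={e.txt}
After op 14 (git reset e.txt): modified={a.txt, b.txt, c.txt, d.txt, e.txt} staged={none}
After op 15 (git add e.txt): modified={a.txt, b.txt, c.txt, d.txt} staged={e.txt}
After op 16 (modify e.txt): modified={a.txt, b.txt, c.txt, d.txt, e.txt} staged={e.txt}
After op 17 (git add b.txt): modified={a.txt, c.txt, d.txt, e.txt} staged={b.txt, e.txt}
After op 18 (git add a.txt): modified={c.txt, d.txt, e.txt} staged={a.txt, b.txt, e.txt}
After op 19 (git add c.txt): modified={d.txt, e.txt} staged={a.txt, b.txt, c.txt, e.txt}
After op 20 (git add e.txt): modified={d.txt} staged={a.txt, b.txt, c.txt, e.txt}
After op 21 (git add d.txt): modified={none} staged={a.txt, b.txt, c.txt, d.txt, e.txt}
After op 22 (modify e.txt): modified={e.txt} staged={a.txt, b.txt, c.txt, d.txt, e.txt}
After op 23 (git add e.txt): modified={none} staged={a.txt, b.txt, c.txt, d.txt, e.txt}
After op 24 (modify b.txt): modified={b.txt} staged={a.txt, b.txt, c.txt, d.txt, e.txt}
After op 25 (modify a.txt): modified={a.txt, b.txt} staged={a.txt, b.txt, c.txt, d.txt, e.txt}
After op 26 (git reset c.txt): modified={a.txt, b.txt, c.txt} staged={a.txt, b.txt, d.txt, e.txt}
After op 27 (git reset a.txt): modified={a.txt, b.txt, c.txt} staged={b.txt, d.txt, e.txt}
After op 28 (git commit): modified={a.txt, b.txt, c.txt} staged={none}
After op 29 (git add b.txt): modified={a.txt, c.txt} staged={b.txt}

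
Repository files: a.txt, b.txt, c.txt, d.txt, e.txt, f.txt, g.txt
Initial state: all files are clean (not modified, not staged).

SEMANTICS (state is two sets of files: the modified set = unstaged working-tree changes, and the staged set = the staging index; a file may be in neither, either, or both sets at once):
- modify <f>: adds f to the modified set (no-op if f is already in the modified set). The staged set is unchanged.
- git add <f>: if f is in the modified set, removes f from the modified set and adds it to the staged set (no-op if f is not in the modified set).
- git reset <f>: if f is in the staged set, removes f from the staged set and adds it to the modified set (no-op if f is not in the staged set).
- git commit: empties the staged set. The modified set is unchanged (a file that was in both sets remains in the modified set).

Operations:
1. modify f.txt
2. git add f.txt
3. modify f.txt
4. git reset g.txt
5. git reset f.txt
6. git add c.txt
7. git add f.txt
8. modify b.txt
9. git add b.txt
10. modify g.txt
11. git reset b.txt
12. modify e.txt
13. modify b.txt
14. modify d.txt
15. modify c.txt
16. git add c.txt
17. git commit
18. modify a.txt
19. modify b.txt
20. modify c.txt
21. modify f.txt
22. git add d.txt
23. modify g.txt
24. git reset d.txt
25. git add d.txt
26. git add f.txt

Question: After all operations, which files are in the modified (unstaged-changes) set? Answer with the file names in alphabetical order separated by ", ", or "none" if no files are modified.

After op 1 (modify f.txt): modified={f.txt} staged={none}
After op 2 (git add f.txt): modified={none} staged={f.txt}
After op 3 (modify f.txt): modified={f.txt} staged={f.txt}
After op 4 (git reset g.txt): modified={f.txt} staged={f.txt}
After op 5 (git reset f.txt): modified={f.txt} staged={none}
After op 6 (git add c.txt): modified={f.txt} staged={none}
After op 7 (git add f.txt): modified={none} staged={f.txt}
After op 8 (modify b.txt): modified={b.txt} staged={f.txt}
After op 9 (git add b.txt): modified={none} staged={b.txt, f.txt}
After op 10 (modify g.txt): modified={g.txt} staged={b.txt, f.txt}
After op 11 (git reset b.txt): modified={b.txt, g.txt} staged={f.txt}
After op 12 (modify e.txt): modified={b.txt, e.txt, g.txt} staged={f.txt}
After op 13 (modify b.txt): modified={b.txt, e.txt, g.txt} staged={f.txt}
After op 14 (modify d.txt): modified={b.txt, d.txt, e.txt, g.txt} staged={f.txt}
After op 15 (modify c.txt): modified={b.txt, c.txt, d.txt, e.txt, g.txt} staged={f.txt}
After op 16 (git add c.txt): modified={b.txt, d.txt, e.txt, g.txt} staged={c.txt, f.txt}
After op 17 (git commit): modified={b.txt, d.txt, e.txt, g.txt} staged={none}
After op 18 (modify a.txt): modified={a.txt, b.txt, d.txt, e.txt, g.txt} staged={none}
After op 19 (modify b.txt): modified={a.txt, b.txt, d.txt, e.txt, g.txt} staged={none}
After op 20 (modify c.txt): modified={a.txt, b.txt, c.txt, d.txt, e.txt, g.txt} staged={none}
After op 21 (modify f.txt): modified={a.txt, b.txt, c.txt, d.txt, e.txt, f.txt, g.txt} staged={none}
After op 22 (git add d.txt): modified={a.txt, b.txt, c.txt, e.txt, f.txt, g.txt} staged={d.txt}
After op 23 (modify g.txt): modified={a.txt, b.txt, c.txt, e.txt, f.txt, g.txt} staged={d.txt}
After op 24 (git reset d.txt): modified={a.txt, b.txt, c.txt, d.txt, e.txt, f.txt, g.txt} staged={none}
After op 25 (git add d.txt): modified={a.txt, b.txt, c.txt, e.txt, f.txt, g.txt} staged={d.txt}
After op 26 (git add f.txt): modified={a.txt, b.txt, c.txt, e.txt, g.txt} staged={d.txt, f.txt}

Answer: a.txt, b.txt, c.txt, e.txt, g.txt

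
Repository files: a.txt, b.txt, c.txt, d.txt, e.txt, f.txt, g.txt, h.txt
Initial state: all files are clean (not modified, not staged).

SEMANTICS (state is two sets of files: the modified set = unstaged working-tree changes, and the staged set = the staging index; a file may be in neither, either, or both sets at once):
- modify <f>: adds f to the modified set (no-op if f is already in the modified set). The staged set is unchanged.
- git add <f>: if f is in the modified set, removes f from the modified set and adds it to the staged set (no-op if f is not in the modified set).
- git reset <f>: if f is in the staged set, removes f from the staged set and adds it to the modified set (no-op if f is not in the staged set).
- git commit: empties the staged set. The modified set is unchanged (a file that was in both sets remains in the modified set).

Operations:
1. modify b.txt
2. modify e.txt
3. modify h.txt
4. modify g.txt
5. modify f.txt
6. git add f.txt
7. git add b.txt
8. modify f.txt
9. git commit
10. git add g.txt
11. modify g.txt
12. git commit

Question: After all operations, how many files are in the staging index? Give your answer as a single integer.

After op 1 (modify b.txt): modified={b.txt} staged={none}
After op 2 (modify e.txt): modified={b.txt, e.txt} staged={none}
After op 3 (modify h.txt): modified={b.txt, e.txt, h.txt} staged={none}
After op 4 (modify g.txt): modified={b.txt, e.txt, g.txt, h.txt} staged={none}
After op 5 (modify f.txt): modified={b.txt, e.txt, f.txt, g.txt, h.txt} staged={none}
After op 6 (git add f.txt): modified={b.txt, e.txt, g.txt, h.txt} staged={f.txt}
After op 7 (git add b.txt): modified={e.txt, g.txt, h.txt} staged={b.txt, f.txt}
After op 8 (modify f.txt): modified={e.txt, f.txt, g.txt, h.txt} staged={b.txt, f.txt}
After op 9 (git commit): modified={e.txt, f.txt, g.txt, h.txt} staged={none}
After op 10 (git add g.txt): modified={e.txt, f.txt, h.txt} staged={g.txt}
After op 11 (modify g.txt): modified={e.txt, f.txt, g.txt, h.txt} staged={g.txt}
After op 12 (git commit): modified={e.txt, f.txt, g.txt, h.txt} staged={none}
Final staged set: {none} -> count=0

Answer: 0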